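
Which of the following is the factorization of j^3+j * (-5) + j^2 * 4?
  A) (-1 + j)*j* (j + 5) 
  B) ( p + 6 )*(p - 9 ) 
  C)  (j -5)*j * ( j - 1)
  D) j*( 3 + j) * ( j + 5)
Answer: A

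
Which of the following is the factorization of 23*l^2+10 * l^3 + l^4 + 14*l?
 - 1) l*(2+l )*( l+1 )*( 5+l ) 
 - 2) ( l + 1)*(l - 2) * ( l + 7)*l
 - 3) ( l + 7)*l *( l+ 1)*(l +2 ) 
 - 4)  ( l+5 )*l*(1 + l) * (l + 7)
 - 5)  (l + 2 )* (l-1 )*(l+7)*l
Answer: 3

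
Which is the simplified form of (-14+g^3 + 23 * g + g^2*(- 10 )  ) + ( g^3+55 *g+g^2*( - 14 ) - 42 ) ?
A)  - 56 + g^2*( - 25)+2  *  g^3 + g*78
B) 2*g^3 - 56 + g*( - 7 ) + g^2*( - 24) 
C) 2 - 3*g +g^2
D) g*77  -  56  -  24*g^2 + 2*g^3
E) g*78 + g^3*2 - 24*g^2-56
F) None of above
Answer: E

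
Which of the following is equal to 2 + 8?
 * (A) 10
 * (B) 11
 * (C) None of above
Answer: A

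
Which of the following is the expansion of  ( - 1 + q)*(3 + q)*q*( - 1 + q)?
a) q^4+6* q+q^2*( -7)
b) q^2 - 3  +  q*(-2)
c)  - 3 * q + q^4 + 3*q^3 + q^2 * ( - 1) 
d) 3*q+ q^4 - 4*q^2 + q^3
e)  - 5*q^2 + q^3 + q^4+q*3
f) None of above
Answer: e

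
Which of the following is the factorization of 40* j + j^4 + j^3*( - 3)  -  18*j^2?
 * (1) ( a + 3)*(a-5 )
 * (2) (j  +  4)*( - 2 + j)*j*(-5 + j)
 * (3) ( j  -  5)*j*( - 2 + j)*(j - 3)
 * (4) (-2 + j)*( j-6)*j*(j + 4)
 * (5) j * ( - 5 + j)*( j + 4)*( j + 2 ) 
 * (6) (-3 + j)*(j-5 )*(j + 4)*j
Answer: 2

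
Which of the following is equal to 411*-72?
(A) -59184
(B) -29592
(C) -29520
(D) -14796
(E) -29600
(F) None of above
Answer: B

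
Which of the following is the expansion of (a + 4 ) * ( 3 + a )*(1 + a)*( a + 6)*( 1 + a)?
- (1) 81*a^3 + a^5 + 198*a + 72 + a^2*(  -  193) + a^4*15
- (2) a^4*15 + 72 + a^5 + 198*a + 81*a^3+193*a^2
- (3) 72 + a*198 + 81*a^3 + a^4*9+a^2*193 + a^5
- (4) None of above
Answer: 2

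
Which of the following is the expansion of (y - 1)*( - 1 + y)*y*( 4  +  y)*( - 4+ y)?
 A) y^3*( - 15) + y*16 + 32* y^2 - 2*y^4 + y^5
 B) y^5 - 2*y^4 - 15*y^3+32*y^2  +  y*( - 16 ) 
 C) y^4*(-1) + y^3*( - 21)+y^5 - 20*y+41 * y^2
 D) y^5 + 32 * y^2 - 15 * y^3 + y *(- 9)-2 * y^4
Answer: B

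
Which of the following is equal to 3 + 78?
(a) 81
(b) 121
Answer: a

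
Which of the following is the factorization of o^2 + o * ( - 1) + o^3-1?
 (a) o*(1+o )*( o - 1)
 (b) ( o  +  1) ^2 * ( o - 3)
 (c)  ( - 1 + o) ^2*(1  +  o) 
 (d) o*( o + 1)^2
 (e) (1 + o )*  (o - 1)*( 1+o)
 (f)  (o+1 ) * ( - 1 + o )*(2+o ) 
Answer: e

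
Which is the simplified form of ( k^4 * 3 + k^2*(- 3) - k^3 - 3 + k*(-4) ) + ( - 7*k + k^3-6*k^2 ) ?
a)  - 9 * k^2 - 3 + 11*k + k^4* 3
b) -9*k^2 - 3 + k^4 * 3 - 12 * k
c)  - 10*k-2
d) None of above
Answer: d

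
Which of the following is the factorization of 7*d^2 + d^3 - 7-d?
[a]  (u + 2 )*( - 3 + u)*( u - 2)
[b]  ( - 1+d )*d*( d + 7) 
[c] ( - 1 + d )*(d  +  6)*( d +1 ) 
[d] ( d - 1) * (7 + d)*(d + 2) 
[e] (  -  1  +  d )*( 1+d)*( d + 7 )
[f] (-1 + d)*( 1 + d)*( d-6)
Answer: e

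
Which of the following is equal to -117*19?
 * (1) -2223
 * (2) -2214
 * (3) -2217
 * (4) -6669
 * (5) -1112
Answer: 1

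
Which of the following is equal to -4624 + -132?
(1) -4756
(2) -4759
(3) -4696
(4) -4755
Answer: 1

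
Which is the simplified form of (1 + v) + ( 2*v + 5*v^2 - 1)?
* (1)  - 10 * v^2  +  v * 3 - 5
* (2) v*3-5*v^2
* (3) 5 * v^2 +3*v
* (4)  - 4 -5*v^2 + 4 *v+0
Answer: 3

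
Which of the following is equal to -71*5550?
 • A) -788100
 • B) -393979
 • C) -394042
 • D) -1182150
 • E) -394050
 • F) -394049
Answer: E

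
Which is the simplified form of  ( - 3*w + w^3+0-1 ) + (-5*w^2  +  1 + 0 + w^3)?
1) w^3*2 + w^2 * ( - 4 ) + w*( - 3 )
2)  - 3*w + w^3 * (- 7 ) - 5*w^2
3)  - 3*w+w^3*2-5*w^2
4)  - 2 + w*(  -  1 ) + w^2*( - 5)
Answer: 3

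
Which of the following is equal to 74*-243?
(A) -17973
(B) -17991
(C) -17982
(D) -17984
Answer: C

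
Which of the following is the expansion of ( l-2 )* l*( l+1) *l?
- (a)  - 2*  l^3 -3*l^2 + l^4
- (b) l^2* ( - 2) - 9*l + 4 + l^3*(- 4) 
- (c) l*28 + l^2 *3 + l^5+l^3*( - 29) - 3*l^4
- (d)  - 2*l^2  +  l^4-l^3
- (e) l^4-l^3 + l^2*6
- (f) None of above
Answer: d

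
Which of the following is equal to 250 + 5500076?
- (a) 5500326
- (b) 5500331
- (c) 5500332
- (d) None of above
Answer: a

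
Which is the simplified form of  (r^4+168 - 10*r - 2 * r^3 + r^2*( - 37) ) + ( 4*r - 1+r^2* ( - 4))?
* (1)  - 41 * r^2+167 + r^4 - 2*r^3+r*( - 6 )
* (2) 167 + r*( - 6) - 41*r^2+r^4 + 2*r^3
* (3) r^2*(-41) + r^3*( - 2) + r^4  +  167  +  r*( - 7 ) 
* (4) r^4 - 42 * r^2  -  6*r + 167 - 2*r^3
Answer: 1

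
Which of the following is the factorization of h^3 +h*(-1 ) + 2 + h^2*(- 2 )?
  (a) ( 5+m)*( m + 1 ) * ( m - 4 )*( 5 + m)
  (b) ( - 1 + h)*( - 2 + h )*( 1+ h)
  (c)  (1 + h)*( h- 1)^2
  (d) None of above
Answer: b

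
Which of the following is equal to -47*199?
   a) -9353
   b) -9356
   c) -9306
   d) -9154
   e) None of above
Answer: a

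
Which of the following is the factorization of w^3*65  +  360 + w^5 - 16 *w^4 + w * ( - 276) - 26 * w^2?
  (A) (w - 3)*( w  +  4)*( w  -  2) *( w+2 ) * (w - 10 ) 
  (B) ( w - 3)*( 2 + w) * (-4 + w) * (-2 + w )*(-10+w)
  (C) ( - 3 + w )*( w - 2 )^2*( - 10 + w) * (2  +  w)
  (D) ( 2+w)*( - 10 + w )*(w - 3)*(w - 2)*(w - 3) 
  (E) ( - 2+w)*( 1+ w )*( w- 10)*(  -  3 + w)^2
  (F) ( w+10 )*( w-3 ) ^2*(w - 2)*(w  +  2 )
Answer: D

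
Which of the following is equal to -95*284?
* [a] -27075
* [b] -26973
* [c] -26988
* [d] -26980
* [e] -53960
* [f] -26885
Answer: d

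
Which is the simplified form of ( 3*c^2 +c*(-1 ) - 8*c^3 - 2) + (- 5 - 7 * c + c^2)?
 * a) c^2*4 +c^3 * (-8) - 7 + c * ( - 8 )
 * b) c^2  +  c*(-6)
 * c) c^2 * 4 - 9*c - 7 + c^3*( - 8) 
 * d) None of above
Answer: a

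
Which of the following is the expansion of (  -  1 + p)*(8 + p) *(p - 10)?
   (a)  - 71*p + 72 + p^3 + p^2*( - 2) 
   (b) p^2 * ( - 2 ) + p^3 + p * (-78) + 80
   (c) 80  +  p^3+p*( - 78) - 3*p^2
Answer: c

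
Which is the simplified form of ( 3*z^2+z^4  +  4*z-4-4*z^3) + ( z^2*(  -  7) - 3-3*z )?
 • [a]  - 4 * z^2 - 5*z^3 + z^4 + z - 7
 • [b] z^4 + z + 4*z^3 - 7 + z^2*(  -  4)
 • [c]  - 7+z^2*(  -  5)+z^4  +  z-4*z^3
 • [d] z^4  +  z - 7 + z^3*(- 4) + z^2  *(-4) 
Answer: d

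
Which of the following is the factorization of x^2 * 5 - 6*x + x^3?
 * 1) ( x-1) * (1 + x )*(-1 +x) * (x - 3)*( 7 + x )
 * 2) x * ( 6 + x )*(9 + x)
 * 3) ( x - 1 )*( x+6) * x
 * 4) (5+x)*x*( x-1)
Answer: 3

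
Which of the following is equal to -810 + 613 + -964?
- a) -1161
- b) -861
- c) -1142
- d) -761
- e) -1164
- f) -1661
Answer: a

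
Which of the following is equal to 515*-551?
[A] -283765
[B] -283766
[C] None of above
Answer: A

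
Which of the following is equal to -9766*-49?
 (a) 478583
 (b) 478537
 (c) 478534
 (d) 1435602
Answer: c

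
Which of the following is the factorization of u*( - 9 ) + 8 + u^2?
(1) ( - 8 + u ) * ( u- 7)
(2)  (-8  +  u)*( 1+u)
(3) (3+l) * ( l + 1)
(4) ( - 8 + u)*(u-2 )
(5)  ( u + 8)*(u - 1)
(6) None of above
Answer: 6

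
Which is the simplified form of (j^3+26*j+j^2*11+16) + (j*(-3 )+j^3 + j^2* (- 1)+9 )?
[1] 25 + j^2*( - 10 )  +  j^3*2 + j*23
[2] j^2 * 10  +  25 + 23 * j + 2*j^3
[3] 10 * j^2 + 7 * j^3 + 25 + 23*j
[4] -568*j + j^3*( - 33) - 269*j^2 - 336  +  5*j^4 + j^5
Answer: 2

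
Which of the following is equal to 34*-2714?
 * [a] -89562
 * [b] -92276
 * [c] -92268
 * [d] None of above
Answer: b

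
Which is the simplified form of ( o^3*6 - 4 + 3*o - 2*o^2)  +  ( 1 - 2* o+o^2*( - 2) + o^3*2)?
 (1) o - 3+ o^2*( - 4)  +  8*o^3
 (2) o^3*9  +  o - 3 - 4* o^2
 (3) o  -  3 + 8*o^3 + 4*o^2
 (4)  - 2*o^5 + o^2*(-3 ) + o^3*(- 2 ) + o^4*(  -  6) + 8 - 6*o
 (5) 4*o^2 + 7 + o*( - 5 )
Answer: 1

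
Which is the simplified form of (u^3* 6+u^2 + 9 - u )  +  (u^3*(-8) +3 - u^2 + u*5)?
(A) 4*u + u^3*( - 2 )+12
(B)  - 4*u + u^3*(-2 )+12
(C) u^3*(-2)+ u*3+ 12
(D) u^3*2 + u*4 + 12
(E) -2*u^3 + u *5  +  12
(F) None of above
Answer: A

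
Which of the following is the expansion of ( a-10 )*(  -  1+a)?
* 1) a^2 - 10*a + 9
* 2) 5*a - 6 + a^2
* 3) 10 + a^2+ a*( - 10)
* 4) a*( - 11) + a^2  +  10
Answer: 4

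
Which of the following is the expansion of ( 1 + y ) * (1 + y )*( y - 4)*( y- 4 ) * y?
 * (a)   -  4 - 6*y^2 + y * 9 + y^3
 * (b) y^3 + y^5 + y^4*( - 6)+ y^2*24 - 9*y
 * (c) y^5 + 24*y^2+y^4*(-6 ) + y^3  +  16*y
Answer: c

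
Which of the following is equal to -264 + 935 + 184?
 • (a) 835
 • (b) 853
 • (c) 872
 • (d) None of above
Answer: d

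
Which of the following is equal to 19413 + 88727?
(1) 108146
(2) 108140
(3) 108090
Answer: 2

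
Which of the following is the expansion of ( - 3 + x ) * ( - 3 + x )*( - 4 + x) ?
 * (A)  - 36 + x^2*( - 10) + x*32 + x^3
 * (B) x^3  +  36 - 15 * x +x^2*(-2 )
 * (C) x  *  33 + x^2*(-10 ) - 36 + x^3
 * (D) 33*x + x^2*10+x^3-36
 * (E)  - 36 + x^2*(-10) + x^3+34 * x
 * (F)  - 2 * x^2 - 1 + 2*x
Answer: C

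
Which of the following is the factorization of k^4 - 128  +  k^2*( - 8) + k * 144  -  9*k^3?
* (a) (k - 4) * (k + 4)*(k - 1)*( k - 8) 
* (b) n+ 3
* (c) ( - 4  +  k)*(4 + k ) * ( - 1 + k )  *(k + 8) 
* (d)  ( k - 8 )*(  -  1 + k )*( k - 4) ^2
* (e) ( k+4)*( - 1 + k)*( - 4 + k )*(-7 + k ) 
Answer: a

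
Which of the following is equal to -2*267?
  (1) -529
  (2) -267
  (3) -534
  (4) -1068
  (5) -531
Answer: 3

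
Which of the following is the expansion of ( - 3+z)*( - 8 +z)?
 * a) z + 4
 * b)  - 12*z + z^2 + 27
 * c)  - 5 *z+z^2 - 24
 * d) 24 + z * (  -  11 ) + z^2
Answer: d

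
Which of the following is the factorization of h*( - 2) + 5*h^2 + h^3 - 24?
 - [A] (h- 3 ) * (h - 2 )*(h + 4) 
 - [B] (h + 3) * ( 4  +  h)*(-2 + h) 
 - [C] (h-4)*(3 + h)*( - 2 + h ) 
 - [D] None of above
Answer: B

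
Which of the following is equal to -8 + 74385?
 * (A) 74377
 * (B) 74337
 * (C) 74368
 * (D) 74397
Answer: A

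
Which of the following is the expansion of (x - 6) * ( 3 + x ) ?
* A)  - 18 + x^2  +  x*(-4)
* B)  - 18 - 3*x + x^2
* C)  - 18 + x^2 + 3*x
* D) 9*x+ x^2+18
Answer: B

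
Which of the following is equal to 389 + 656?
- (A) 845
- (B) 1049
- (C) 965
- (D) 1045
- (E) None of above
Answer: D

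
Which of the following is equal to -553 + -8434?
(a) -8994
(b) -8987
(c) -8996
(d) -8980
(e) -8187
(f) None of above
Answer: b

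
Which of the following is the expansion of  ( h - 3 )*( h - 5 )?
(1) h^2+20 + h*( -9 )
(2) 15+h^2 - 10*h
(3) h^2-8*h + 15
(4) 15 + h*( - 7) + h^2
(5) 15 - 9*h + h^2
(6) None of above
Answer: 3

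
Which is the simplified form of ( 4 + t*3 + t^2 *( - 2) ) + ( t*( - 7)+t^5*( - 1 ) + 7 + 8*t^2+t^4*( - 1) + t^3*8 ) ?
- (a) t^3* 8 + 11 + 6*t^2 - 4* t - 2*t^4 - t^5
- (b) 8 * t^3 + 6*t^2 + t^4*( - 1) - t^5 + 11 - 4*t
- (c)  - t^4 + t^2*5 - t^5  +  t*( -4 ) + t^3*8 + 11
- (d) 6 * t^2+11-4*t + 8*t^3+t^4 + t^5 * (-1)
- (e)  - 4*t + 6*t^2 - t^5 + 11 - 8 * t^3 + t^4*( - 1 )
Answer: b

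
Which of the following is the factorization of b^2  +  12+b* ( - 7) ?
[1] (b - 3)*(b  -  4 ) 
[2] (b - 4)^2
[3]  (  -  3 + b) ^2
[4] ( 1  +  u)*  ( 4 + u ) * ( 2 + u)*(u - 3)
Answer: 1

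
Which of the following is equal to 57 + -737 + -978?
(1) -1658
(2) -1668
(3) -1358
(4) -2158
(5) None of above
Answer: 1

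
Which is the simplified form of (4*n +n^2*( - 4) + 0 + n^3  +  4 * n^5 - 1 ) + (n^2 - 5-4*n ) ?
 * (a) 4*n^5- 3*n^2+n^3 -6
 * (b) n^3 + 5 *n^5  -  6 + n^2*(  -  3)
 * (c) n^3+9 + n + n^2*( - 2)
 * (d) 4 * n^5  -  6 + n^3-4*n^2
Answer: a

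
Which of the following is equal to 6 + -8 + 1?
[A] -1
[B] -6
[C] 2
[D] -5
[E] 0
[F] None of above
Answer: A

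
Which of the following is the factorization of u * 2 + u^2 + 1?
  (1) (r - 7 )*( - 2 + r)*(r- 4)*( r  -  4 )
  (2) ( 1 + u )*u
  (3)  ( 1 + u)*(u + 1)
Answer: 3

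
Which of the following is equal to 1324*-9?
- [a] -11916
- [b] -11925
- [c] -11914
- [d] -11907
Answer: a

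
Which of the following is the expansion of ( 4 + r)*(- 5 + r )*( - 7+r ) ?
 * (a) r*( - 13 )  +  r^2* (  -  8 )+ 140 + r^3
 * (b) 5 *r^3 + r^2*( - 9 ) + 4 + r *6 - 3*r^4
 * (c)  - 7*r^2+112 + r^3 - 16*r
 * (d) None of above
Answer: a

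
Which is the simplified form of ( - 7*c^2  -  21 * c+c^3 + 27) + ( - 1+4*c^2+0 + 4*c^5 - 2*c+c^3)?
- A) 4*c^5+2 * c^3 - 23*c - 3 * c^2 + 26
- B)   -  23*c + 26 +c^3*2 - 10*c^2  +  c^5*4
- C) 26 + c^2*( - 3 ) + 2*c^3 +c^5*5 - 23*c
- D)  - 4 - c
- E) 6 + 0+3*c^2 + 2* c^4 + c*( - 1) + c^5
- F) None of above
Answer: A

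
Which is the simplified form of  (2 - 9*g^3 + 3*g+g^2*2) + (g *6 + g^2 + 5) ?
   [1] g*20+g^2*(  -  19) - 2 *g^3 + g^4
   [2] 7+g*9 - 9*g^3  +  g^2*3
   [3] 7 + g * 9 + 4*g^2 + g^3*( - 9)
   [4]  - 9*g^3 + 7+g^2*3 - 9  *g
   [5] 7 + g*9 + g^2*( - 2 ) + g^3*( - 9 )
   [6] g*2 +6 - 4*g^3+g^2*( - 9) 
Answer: 2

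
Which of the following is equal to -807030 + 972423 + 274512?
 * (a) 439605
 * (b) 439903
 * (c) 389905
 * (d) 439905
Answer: d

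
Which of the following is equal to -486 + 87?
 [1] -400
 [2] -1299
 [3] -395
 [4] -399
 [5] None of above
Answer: 4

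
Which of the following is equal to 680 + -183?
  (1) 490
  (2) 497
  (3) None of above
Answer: 2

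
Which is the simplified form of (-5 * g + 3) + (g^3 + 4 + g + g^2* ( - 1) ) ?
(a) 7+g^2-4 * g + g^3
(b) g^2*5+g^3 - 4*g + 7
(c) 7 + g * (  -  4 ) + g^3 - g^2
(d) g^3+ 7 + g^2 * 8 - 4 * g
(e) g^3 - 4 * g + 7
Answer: c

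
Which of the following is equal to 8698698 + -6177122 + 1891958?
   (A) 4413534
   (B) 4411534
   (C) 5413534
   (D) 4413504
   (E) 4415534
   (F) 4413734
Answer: A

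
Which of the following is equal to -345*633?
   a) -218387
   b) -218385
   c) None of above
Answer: b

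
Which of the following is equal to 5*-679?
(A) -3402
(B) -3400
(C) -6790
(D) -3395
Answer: D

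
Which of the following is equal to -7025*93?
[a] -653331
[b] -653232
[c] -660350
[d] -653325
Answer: d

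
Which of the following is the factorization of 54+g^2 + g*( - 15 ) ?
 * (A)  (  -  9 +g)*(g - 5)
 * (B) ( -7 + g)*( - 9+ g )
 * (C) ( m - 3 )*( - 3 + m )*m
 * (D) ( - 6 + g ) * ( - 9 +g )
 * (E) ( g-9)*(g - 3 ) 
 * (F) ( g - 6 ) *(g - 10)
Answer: D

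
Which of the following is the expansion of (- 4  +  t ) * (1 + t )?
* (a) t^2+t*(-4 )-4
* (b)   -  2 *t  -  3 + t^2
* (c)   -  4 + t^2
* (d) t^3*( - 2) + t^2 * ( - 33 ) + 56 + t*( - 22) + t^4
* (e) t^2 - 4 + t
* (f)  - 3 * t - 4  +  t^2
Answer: f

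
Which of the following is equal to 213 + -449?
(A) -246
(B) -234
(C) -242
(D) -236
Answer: D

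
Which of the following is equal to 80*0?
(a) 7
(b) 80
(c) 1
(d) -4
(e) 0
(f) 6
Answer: e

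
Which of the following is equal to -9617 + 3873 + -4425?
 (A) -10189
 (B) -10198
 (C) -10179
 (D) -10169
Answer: D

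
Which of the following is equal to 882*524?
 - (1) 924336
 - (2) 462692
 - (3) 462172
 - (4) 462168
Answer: 4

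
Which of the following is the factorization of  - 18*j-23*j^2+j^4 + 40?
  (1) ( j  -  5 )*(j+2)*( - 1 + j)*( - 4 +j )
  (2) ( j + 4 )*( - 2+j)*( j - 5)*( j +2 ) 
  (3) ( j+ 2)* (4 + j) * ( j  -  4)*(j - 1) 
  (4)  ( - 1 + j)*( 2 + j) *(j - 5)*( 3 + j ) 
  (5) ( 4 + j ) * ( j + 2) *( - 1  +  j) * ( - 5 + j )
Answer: 5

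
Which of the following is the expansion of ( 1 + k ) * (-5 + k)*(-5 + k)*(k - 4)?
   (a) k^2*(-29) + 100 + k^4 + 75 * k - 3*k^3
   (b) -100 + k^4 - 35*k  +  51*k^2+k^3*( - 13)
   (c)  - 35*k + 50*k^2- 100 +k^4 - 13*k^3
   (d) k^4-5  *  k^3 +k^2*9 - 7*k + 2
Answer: b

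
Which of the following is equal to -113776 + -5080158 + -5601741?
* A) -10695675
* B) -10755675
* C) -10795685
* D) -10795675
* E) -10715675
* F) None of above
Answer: D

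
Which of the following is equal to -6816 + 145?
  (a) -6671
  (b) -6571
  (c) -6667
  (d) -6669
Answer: a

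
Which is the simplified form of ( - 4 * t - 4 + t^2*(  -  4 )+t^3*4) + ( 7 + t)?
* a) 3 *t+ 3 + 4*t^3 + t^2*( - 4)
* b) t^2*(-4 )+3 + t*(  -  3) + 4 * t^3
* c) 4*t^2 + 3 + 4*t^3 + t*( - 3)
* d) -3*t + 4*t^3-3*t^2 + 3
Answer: b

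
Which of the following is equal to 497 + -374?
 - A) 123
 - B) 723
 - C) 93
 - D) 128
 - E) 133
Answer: A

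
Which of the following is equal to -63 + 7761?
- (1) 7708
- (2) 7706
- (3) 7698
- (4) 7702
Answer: 3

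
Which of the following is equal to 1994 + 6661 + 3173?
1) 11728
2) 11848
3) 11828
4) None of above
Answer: 3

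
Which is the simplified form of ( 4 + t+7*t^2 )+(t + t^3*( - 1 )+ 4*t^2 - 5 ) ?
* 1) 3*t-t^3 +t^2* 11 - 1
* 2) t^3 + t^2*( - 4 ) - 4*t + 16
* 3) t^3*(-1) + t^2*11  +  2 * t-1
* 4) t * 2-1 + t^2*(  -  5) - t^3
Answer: 3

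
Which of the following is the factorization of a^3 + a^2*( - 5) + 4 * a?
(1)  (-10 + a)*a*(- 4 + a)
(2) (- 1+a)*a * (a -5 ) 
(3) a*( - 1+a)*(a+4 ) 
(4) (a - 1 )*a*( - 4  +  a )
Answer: 4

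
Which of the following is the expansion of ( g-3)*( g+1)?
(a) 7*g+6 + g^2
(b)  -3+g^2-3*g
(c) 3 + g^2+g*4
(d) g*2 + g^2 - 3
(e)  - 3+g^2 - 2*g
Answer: e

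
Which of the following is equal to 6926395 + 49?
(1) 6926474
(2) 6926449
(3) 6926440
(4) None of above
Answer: 4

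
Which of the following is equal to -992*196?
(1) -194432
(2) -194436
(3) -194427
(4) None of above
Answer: 1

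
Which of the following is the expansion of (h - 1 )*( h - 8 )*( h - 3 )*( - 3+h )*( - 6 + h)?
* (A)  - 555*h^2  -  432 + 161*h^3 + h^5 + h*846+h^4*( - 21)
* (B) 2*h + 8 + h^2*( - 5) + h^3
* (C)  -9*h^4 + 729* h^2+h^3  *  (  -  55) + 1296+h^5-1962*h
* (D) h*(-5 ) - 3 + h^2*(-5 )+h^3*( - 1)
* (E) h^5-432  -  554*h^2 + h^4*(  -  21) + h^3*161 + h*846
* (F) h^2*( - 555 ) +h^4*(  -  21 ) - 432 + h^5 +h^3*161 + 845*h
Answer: A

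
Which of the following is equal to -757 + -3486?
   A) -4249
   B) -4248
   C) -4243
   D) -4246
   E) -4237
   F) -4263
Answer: C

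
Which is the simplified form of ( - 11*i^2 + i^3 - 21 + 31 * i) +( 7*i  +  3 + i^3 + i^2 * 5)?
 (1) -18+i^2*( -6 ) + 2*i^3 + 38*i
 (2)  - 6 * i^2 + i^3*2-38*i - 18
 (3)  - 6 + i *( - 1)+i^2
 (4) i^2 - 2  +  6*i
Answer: 1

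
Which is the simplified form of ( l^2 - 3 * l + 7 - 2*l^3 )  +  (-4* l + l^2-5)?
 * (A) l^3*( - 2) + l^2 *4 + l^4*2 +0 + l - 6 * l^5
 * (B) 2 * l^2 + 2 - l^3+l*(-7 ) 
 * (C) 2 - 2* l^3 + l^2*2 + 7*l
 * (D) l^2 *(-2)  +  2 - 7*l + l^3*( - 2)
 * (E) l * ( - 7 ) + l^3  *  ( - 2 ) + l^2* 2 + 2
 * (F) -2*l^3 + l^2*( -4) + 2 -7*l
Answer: E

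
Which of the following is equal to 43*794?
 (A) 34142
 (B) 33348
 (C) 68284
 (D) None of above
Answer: A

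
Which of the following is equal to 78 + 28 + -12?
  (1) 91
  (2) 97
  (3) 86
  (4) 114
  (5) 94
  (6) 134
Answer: 5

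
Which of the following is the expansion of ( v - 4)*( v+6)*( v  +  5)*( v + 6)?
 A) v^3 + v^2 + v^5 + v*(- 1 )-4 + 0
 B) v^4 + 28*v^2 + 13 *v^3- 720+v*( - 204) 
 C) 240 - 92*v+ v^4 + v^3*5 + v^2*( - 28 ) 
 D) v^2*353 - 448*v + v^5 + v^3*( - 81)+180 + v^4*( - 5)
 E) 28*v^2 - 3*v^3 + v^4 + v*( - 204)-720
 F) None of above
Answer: B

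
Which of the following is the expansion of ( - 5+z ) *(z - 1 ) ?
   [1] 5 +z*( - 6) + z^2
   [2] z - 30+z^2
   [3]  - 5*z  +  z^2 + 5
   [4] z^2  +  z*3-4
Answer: 1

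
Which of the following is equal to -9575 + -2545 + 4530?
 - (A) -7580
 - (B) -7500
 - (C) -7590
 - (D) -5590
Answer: C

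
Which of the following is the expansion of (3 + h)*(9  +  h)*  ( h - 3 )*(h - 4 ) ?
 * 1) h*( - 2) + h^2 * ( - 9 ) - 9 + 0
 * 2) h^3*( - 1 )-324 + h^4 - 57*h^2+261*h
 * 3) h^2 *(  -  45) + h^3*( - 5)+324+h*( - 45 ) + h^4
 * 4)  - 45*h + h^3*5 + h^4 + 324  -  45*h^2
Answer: 4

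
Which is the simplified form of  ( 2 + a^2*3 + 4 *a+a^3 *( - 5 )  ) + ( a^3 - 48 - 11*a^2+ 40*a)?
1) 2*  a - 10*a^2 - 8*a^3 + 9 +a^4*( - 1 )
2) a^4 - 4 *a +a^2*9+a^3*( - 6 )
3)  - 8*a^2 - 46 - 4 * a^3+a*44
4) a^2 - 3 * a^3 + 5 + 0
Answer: 3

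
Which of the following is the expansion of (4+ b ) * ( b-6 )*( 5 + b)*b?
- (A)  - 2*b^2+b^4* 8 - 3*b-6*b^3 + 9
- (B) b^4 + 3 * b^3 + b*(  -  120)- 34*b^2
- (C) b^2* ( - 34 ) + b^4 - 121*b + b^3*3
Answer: B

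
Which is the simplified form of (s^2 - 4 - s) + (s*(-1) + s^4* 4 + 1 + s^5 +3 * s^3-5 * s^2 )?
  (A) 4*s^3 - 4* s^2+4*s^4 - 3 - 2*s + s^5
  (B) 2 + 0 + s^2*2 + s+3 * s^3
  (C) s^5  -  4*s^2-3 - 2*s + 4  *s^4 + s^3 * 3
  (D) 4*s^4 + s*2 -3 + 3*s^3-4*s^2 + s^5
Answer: C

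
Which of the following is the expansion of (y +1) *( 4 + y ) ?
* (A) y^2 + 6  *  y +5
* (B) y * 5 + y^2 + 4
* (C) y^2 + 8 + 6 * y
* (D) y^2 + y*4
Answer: B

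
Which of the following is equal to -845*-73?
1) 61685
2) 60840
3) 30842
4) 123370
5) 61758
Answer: 1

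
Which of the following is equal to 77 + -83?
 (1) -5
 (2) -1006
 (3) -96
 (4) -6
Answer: 4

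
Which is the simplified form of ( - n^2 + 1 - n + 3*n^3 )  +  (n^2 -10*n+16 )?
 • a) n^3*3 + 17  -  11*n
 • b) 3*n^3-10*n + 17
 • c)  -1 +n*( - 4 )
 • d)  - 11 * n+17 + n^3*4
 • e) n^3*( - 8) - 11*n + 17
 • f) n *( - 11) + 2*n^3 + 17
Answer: a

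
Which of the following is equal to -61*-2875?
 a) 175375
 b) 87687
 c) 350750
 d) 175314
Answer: a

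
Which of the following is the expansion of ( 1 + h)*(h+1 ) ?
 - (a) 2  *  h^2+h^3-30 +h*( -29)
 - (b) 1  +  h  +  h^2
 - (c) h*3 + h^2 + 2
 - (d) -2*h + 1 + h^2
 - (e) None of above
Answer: e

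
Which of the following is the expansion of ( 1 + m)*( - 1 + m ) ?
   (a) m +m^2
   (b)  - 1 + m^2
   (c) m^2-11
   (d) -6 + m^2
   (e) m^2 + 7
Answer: b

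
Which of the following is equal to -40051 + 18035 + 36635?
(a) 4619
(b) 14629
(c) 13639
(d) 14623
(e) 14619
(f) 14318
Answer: e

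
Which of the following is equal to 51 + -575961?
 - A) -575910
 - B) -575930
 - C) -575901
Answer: A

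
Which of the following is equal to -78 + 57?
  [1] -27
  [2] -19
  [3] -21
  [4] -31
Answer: 3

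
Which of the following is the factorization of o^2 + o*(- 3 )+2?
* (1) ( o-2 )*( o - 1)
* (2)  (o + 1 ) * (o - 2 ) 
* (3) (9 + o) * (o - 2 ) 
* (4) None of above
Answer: 1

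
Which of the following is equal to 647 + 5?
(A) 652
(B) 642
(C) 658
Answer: A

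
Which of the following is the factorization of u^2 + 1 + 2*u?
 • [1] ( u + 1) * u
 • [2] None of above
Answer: 2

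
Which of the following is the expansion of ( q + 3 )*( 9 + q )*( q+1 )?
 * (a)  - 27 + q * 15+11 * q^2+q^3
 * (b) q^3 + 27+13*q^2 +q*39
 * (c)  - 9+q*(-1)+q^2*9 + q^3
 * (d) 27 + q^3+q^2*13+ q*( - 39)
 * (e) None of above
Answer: b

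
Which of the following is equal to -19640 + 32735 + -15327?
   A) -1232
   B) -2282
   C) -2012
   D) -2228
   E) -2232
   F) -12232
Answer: E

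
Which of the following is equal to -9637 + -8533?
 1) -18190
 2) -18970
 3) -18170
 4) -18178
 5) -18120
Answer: 3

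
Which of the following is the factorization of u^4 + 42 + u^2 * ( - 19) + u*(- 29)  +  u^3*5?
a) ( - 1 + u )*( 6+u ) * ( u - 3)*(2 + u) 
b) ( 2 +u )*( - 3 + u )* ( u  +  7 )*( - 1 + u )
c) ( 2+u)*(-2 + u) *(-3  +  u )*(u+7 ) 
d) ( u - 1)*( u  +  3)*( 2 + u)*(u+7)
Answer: b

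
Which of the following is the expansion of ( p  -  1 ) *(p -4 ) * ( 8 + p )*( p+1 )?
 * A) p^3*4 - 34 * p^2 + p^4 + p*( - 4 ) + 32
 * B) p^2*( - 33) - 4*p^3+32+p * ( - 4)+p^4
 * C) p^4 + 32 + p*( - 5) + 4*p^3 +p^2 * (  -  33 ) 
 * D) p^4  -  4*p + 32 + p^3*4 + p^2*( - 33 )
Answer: D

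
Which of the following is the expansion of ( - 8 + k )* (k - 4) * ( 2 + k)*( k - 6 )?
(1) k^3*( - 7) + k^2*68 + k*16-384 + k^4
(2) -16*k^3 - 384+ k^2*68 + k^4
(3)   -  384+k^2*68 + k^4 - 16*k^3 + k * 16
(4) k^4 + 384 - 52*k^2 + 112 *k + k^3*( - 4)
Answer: 3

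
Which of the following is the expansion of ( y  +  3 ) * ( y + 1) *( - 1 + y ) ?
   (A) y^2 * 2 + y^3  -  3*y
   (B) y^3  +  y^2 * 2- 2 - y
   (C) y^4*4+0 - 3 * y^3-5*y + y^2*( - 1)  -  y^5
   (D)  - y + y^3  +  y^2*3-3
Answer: D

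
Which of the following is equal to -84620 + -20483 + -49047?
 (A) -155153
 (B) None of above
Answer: B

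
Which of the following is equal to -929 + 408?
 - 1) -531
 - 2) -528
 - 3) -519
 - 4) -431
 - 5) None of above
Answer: 5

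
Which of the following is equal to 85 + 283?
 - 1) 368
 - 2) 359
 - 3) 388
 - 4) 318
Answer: 1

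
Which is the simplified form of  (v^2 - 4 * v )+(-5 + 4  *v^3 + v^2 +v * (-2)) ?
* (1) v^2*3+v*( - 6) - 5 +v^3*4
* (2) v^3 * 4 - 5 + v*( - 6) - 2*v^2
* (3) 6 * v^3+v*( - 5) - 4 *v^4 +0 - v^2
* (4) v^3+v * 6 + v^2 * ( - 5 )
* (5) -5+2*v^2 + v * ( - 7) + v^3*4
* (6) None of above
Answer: 6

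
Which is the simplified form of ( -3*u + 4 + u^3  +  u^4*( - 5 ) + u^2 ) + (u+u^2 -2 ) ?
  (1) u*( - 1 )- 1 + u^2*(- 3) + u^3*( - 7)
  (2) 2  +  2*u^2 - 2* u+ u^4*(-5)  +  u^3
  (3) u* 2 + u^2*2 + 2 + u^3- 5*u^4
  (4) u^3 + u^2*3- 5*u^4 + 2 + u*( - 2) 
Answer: 2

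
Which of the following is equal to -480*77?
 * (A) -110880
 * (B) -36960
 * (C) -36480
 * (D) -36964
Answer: B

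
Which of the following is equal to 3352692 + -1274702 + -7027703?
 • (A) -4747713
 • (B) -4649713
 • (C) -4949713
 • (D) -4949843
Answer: C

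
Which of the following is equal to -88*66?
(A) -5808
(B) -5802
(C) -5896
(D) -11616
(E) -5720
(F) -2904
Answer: A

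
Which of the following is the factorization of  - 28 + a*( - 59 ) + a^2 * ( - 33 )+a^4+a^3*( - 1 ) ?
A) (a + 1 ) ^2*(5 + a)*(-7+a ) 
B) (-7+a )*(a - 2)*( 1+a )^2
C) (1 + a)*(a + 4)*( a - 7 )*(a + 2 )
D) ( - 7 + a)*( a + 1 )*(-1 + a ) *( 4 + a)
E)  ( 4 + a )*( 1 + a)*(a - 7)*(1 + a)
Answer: E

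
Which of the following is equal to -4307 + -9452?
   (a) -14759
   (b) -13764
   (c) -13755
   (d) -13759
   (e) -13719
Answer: d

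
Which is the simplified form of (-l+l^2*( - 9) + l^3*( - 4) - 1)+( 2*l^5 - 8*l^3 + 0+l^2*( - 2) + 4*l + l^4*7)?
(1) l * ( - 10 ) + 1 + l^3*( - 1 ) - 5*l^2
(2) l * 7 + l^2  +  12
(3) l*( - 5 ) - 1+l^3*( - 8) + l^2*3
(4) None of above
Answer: 4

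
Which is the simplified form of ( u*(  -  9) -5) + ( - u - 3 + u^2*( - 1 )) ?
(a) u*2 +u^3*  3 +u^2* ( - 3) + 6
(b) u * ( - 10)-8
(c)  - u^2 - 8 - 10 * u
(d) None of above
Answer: c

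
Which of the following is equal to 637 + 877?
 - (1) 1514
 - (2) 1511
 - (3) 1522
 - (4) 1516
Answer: 1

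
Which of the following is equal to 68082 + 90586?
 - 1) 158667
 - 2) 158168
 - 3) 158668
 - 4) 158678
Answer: 3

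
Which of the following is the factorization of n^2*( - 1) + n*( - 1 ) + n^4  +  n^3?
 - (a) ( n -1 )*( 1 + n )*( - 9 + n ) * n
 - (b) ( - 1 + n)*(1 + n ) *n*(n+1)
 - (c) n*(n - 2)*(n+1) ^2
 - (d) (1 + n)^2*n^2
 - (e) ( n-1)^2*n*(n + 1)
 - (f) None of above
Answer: b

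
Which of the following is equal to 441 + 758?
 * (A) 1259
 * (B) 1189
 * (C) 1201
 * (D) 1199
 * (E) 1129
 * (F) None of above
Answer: D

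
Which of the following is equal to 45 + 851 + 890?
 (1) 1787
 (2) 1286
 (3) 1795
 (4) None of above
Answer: 4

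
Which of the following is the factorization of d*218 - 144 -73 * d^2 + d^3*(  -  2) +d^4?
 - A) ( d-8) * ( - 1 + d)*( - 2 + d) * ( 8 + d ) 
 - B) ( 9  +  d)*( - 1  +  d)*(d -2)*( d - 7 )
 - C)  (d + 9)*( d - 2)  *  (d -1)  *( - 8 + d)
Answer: C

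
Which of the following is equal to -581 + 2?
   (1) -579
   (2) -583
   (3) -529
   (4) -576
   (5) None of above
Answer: 1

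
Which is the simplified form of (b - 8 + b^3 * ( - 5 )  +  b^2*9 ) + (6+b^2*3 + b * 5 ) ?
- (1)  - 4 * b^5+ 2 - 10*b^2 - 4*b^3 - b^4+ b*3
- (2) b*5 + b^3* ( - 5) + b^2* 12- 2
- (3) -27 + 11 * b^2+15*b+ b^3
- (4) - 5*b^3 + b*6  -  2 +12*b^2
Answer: 4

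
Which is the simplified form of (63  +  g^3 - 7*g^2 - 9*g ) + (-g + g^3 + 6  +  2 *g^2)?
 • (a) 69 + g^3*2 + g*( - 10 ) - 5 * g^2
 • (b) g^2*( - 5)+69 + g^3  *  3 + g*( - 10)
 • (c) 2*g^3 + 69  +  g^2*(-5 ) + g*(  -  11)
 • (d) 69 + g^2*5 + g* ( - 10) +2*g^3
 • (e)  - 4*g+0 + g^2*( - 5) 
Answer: a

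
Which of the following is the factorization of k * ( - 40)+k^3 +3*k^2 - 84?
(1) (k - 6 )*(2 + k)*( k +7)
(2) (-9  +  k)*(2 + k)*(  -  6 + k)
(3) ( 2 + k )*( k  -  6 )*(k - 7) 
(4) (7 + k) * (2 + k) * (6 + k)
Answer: 1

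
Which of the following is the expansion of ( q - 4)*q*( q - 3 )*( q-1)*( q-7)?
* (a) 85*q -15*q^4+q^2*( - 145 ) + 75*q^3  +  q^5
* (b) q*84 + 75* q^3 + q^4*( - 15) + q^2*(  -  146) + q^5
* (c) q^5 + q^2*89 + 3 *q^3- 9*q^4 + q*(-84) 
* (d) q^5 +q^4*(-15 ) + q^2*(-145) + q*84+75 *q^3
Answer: d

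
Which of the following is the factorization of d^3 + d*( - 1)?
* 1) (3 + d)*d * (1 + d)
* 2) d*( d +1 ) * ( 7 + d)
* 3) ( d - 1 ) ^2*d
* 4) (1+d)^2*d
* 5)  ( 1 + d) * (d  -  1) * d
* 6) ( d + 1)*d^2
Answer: 5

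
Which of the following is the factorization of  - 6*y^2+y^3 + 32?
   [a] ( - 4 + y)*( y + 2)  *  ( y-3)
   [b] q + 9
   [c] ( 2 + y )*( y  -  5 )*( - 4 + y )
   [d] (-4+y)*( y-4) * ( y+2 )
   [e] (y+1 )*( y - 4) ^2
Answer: d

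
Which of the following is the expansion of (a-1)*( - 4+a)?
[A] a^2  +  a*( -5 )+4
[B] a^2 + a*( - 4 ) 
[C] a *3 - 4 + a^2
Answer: A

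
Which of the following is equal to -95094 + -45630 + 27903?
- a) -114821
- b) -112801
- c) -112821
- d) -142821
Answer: c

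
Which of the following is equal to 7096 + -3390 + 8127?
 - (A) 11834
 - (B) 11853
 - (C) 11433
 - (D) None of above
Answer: D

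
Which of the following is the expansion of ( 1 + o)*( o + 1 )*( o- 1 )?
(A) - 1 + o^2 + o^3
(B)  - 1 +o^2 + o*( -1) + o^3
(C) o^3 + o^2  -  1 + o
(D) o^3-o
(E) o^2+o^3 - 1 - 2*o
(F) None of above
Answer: B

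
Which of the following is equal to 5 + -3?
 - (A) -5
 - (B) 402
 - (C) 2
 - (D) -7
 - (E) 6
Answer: C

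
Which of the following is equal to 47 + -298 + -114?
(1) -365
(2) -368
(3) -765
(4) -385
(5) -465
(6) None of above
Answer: 1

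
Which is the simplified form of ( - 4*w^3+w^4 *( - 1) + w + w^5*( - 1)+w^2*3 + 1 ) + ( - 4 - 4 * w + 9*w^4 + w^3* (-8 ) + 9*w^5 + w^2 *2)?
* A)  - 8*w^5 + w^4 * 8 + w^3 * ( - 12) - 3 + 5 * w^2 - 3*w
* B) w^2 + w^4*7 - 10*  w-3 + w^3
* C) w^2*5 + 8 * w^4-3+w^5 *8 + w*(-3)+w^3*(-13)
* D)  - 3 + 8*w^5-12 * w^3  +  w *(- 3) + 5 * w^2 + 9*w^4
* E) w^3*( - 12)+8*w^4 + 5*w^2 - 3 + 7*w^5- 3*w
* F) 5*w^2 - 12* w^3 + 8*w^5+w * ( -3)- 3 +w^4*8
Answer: F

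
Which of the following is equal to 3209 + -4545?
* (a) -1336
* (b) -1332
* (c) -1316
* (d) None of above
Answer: a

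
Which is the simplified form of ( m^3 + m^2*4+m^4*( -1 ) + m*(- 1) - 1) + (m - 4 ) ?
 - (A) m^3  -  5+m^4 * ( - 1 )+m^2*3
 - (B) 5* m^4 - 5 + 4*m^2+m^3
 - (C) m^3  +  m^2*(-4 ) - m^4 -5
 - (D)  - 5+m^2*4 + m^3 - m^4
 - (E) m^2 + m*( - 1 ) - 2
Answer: D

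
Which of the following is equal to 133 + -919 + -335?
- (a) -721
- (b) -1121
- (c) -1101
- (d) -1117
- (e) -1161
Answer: b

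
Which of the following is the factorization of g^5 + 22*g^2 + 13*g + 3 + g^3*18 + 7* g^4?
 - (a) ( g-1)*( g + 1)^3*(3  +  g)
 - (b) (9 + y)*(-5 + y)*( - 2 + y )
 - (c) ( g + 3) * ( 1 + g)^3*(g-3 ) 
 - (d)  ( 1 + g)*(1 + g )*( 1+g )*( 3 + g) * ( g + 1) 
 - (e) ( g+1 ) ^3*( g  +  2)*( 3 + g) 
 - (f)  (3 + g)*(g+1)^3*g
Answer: d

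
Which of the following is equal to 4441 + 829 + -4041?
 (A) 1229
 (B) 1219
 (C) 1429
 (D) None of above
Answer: A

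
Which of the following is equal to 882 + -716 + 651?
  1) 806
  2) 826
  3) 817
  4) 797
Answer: 3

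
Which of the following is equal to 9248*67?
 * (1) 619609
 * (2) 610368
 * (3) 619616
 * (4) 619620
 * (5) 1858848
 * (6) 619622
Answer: 3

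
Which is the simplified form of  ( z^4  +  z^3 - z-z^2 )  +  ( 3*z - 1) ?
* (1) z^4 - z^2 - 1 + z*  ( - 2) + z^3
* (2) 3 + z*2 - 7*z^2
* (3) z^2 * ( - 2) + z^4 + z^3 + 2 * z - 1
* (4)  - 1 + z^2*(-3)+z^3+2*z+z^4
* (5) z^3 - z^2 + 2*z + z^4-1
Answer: 5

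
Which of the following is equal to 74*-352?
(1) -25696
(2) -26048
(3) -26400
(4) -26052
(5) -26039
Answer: 2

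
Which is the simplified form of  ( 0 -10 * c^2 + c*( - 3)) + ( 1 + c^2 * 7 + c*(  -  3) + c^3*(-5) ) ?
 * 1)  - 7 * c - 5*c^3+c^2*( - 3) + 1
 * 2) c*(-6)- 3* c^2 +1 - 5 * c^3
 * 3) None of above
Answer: 2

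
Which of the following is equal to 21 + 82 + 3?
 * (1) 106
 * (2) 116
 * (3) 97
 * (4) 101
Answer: 1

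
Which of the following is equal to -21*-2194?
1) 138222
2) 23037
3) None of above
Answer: 3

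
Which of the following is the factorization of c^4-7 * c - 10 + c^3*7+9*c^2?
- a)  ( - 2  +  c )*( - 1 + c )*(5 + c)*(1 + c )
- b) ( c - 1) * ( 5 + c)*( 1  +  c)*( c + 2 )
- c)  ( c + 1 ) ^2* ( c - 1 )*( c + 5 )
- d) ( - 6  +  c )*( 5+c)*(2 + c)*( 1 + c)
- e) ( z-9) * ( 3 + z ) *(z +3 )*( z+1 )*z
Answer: b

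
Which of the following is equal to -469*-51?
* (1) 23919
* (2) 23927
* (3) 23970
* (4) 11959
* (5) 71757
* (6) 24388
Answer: 1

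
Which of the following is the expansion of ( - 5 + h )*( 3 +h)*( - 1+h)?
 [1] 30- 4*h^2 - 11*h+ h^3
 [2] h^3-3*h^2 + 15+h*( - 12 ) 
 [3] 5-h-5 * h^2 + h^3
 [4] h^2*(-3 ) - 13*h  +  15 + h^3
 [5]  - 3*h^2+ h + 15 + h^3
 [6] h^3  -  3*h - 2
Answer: 4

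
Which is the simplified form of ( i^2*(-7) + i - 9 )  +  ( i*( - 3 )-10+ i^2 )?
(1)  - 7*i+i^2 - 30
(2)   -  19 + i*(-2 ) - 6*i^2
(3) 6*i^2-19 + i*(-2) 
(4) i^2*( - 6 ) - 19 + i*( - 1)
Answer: 2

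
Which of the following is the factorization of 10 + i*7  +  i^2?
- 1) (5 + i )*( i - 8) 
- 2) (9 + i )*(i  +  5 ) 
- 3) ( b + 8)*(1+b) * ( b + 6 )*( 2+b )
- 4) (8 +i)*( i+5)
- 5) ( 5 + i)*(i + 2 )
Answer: 5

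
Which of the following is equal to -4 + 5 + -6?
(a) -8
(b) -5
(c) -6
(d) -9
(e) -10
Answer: b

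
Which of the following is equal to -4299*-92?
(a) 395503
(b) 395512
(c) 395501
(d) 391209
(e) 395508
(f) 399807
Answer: e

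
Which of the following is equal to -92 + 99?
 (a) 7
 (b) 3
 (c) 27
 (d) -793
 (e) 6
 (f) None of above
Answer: a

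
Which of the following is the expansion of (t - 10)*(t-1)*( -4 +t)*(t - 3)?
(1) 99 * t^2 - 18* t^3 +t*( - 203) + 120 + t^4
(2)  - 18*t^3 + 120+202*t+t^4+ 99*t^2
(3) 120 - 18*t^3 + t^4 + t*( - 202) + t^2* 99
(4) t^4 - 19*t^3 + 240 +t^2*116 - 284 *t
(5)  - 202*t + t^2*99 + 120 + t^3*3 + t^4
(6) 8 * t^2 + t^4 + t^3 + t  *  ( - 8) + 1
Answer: 3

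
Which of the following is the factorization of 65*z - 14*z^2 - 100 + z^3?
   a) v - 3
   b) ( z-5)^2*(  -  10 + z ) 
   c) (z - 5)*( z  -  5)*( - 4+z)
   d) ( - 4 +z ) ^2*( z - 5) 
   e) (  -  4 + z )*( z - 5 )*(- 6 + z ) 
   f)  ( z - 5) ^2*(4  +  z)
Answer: c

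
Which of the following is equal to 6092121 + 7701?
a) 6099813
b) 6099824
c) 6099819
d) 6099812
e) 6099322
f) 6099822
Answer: f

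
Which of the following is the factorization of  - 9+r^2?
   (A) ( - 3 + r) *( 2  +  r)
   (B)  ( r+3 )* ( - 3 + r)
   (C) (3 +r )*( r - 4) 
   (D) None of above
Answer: B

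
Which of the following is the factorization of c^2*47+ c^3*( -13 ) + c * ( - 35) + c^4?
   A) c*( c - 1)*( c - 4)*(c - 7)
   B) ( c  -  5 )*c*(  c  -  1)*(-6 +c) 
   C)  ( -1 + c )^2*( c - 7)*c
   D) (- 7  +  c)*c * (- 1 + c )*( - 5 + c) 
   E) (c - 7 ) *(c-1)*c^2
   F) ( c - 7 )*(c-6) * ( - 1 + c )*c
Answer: D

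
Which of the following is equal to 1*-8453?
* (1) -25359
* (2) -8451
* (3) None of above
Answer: 3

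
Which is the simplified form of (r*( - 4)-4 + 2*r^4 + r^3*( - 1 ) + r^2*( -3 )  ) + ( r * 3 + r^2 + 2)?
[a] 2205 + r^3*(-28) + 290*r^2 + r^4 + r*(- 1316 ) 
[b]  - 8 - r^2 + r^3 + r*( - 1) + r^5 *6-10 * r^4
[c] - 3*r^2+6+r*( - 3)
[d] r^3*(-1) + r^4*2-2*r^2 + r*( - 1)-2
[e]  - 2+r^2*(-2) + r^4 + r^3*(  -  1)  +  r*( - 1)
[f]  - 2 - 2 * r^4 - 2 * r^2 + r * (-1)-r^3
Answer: d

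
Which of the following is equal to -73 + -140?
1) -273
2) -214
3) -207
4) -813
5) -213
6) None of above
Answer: 5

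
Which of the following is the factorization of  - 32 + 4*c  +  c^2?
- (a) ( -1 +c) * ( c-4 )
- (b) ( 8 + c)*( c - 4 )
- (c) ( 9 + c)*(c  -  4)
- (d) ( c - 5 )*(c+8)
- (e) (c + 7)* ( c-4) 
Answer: b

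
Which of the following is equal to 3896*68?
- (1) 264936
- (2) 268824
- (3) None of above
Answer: 3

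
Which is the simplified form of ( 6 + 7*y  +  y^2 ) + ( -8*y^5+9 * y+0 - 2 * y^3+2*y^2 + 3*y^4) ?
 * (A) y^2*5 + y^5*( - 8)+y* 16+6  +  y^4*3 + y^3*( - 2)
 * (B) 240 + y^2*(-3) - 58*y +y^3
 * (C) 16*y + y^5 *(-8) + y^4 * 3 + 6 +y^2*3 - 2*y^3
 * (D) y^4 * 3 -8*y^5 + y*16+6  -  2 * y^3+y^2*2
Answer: C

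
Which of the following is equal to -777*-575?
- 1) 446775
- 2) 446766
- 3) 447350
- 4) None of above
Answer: 1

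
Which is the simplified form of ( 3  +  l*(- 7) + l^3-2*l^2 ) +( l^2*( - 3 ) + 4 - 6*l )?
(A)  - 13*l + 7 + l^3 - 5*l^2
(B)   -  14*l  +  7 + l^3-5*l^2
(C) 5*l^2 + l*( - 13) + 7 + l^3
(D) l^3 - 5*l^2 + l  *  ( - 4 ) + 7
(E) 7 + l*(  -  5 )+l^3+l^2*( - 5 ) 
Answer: A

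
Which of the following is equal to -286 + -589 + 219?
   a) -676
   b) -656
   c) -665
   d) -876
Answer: b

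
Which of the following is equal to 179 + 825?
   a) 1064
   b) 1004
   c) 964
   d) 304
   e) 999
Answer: b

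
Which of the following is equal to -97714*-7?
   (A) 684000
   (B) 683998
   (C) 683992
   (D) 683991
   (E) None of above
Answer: B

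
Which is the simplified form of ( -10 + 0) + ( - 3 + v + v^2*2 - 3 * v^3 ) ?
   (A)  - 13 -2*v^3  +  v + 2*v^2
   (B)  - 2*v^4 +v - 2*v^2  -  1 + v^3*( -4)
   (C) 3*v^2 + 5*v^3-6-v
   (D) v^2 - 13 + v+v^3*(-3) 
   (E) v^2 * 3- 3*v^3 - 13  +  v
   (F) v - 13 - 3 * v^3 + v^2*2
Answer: F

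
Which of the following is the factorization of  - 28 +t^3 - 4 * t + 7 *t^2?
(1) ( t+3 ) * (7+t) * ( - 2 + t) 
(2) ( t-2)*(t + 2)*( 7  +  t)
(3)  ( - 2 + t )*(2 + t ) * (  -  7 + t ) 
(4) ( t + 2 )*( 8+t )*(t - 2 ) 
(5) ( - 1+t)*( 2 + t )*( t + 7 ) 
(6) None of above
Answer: 2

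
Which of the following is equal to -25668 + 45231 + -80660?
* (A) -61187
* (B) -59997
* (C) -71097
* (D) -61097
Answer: D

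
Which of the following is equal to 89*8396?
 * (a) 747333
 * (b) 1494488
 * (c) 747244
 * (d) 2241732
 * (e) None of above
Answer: c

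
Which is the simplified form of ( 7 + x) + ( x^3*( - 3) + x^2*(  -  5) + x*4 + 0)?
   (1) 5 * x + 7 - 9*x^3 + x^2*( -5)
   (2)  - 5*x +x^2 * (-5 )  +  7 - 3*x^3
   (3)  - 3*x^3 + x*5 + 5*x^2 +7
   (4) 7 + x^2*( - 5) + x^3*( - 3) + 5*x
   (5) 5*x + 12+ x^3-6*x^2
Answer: 4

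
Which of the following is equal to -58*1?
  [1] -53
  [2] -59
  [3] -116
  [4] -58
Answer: 4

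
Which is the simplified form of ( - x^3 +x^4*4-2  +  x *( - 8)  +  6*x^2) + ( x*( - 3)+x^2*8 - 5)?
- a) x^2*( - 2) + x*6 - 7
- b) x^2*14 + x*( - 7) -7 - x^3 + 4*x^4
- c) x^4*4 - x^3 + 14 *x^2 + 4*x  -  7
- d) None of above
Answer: d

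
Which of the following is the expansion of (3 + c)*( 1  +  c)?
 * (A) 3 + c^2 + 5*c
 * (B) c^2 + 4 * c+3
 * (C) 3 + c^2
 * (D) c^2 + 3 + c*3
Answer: B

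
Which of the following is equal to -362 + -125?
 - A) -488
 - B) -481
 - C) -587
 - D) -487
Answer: D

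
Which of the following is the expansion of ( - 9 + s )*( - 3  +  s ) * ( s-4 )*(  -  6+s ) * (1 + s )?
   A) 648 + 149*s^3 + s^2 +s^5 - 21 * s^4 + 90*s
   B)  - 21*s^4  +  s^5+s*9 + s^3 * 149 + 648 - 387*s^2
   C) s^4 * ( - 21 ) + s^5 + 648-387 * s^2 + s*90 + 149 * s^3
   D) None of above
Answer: C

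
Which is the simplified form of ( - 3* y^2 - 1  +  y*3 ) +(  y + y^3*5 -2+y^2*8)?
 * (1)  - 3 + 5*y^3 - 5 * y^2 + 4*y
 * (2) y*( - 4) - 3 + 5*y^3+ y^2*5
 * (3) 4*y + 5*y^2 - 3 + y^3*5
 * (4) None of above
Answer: 3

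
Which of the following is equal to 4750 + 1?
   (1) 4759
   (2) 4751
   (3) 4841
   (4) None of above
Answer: 2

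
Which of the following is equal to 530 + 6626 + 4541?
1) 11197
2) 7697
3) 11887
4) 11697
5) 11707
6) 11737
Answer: 4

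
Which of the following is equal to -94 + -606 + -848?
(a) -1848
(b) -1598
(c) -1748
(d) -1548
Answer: d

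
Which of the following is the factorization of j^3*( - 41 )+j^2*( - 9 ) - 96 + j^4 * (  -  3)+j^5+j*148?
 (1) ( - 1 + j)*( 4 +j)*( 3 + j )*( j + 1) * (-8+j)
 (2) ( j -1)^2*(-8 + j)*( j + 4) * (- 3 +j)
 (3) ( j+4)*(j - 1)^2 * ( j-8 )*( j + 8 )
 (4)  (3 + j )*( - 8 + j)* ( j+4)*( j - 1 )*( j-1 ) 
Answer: 4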